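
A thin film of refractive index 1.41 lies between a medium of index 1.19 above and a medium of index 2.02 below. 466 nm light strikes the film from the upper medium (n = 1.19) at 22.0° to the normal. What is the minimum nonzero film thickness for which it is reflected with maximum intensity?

174 nm

At the upper boundary (n = 1.19 to n = 1.41) the reflected ray undergoes a half-wave phase shift.
At the lower boundary (n = 1.41 to n = 2.02) the reflected ray undergoes a half-wave phase shift.
The two reflections carry the same phase change, so no net offset.
So the condition for constructive reflection is 2 n t cos θ_r = m λ.
Snell's law: 1.19 sin 22.0° = 1.41 sin θ_r → sin θ_r = 0.316, cos θ_r = 0.949.
Minimum nonzero at m = 1: t = λ / (2 n cos θ_r) = 466 / (2 × 1.41 × 0.949) = 174 nm.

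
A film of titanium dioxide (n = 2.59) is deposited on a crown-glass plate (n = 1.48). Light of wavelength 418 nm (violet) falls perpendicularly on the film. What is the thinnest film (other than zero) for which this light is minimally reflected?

At the upper boundary (n = 1.0 to n = 2.59) the reflected ray undergoes a half-wave phase shift.
Ray reflecting at the bottom interface goes from n = 2.59 toward n = 1.48: no phase shift.
Exactly one π shift → a net half-wave offset.
For dark reflection here: 2 n t = m λ.
Minimum nonzero at m = 1: t = λ / (2 n) = 418 / (2 × 2.59) = 80.7 nm.

80.7 nm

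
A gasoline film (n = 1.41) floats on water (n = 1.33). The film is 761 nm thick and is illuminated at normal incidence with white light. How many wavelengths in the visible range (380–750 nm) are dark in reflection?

3

At the upper boundary (n = 1.0 to n = 1.41) the reflected ray undergoes a half-wave phase shift.
Ray reflecting at the bottom interface goes from n = 1.41 toward n = 1.33: no phase shift.
Net: one phase inversion between the two reflected rays.
So the condition for destructive reflection is 2 n t = m λ.
λ = 2 n t / m = 2146 / m nm.
m=2: 1073 nm (IR); m=3: 715 nm (visible); m=4: 537 nm (visible); m=5: 429 nm (visible); m=6: 358 nm (UV).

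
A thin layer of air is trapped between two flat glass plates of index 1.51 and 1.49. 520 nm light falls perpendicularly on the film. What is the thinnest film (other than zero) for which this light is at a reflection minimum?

260 nm

Top surface (1.51 → 1.0): reflection off a lower-index medium gives no phase shift.
Bottom surface (1.0 → 1.49): reflection off a higher-index medium gives a half-wave phase shift.
Exactly one π shift → a net half-wave offset.
So the condition for destructive reflection is 2 n t = m λ.
Minimum nonzero at m = 1: t = λ / (2 n) = 520 / (2 × 1.0) = 260 nm.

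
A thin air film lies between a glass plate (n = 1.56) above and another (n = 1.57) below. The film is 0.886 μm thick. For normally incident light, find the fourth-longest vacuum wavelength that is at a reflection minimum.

Ray reflecting at the top interface goes from n = 1.56 toward n = 1.0: no phase shift.
Bottom surface (1.0 → 1.57): reflection off a higher-index medium gives a half-wave phase shift.
Net: one phase inversion between the two reflected rays.
With one net inversion, destructive interference in reflection requires 2 n t = m λ.
λ = 2 n t / m. The fourth-longest wavelength is m = 4: λ = 2 × 1.0 × 886 / 4.00 = 443 nm.

443 nm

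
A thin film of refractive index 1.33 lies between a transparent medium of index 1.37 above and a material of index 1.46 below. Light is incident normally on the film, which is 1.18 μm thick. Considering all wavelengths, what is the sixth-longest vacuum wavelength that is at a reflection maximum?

571 nm

At the upper boundary (n = 1.37 to n = 1.33) the reflected ray undergoes no phase shift.
Bottom surface (1.33 → 1.46): reflection off a higher-index medium gives a half-wave phase shift.
Exactly one π shift → a net half-wave offset.
So the condition for constructive reflection is 2 n t = (m + ½) λ.
λ = 2 n t / (m + ½). The sixth-longest wavelength is m = 5: λ = 2 × 1.33 × 1180 / 5.50 = 571 nm.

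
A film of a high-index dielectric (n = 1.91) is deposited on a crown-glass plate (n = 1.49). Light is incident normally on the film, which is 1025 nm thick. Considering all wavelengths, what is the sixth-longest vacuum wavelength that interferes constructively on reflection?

At the upper boundary (n = 1.0 to n = 1.91) the reflected ray undergoes a half-wave phase shift.
Bottom surface (1.91 → 1.49): reflection off a lower-index medium gives no phase shift.
Exactly one π shift → a net half-wave offset.
So the condition for constructive reflection is 2 n t = (m + ½) λ.
λ = 2 n t / (m + ½). The sixth-longest wavelength is m = 5: λ = 2 × 1.91 × 1025 / 5.50 = 712 nm.

712 nm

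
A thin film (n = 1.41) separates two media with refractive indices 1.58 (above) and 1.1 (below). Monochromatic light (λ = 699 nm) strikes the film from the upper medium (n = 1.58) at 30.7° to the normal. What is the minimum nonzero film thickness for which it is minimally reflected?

Top surface (1.58 → 1.41): reflection off a lower-index medium gives no phase shift.
Ray reflecting at the bottom interface goes from n = 1.41 toward n = 1.1: no phase shift.
Net: no relative phase inversion (both shifts match).
So the condition for destructive reflection is 2 n t cos θ_r = (m + ½) λ.
Snell's law: 1.58 sin 30.7° = 1.41 sin θ_r → sin θ_r = 0.572, cos θ_r = 0.820.
Minimum at m = 0: t = λ / (4 n cos θ_r) = 699 / (4 × 1.41 × 0.820) = 151 nm.

151 nm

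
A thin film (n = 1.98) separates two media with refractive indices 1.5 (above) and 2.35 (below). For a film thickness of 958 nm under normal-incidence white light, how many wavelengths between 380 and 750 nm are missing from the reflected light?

5

Top surface (1.5 → 1.98): reflection off a higher-index medium gives a half-wave phase shift.
Bottom surface (1.98 → 2.35): reflection off a higher-index medium gives a half-wave phase shift.
Zero or two π shifts → no net half-wave offset.
So the condition for destructive reflection is 2 n t = (m + ½) λ.
λ = 2 n t / (m + ½) = 3794 / (m + ½) nm.
m=4: 843 nm (IR); m=5: 690 nm (visible); m=6: 584 nm (visible); m=7: 506 nm (visible); m=8: 446 nm (visible); m=9: 399 nm (visible); m=10: 361 nm (UV).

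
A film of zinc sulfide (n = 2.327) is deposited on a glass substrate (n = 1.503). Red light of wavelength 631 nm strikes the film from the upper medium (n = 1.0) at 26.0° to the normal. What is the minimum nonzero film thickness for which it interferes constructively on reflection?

Ray reflecting at the top interface goes from n = 1.0 toward n = 2.327: a half-wave phase shift.
At the lower boundary (n = 2.327 to n = 1.503) the reflected ray undergoes no phase shift.
Exactly one π shift → a net half-wave offset.
So the condition for constructive reflection is 2 n t cos θ_r = (m + ½) λ.
Snell's law: 1.0 sin 26.0° = 2.327 sin θ_r → sin θ_r = 0.188, cos θ_r = 0.982.
Minimum at m = 0: t = λ / (4 n cos θ_r) = 631 / (4 × 2.327 × 0.982) = 69.0 nm.

69.0 nm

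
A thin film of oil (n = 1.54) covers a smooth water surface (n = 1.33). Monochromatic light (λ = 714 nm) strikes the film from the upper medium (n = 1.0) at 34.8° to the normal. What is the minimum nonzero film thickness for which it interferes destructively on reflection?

Ray reflecting at the top interface goes from n = 1.0 toward n = 1.54: a half-wave phase shift.
At the lower boundary (n = 1.54 to n = 1.33) the reflected ray undergoes no phase shift.
Net: one phase inversion between the two reflected rays.
For weak reflection here: 2 n t cos θ_r = m λ.
Snell's law: 1.0 sin 34.8° = 1.54 sin θ_r → sin θ_r = 0.371, cos θ_r = 0.929.
Minimum nonzero at m = 1: t = λ / (2 n cos θ_r) = 714 / (2 × 1.54 × 0.929) = 250 nm.

250 nm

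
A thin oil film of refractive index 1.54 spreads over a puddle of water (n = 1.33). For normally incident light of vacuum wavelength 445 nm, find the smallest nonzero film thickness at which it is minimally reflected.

144 nm

Top surface (1.0 → 1.54): reflection off a higher-index medium gives a half-wave phase shift.
Bottom surface (1.54 → 1.33): reflection off a lower-index medium gives no phase shift.
Net: one phase inversion between the two reflected rays.
With one net inversion, destructive interference in reflection requires 2 n t = m λ.
Minimum nonzero at m = 1: t = λ / (2 n) = 445 / (2 × 1.54) = 144 nm.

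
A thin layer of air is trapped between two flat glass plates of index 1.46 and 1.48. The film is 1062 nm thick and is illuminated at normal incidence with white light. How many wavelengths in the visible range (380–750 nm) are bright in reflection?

3

Top surface (1.46 → 1.0): reflection off a lower-index medium gives no phase shift.
Bottom surface (1.0 → 1.48): reflection off a higher-index medium gives a half-wave phase shift.
Exactly one π shift → a net half-wave offset.
So the condition for constructive reflection is 2 n t = (m + ½) λ.
λ = 2 n t / (m + ½) = 2124 / (m + ½) nm.
m=2: 850 nm (IR); m=3: 607 nm (visible); m=4: 472 nm (visible); m=5: 386 nm (visible); m=6: 327 nm (UV).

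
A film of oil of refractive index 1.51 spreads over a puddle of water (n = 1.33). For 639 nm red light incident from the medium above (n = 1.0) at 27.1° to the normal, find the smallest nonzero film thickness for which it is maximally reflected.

Ray reflecting at the top interface goes from n = 1.0 toward n = 1.51: a half-wave phase shift.
Ray reflecting at the bottom interface goes from n = 1.51 toward n = 1.33: no phase shift.
The two reflections differ by half a wavelength.
With one net inversion, constructive interference in reflection requires 2 n t cos θ_r = (m + ½) λ.
Snell's law: 1.0 sin 27.1° = 1.51 sin θ_r → sin θ_r = 0.302, cos θ_r = 0.953.
Minimum at m = 0: t = λ / (4 n cos θ_r) = 639 / (4 × 1.51 × 0.953) = 111 nm.

111 nm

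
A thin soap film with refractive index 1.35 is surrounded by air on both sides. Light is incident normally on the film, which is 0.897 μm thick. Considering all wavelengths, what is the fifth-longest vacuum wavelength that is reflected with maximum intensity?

Top surface (1.0 → 1.35): reflection off a higher-index medium gives a half-wave phase shift.
Bottom surface (1.35 → 1.0): reflection off a lower-index medium gives no phase shift.
Exactly one π shift → a net half-wave offset.
For bright reflection here: 2 n t = (m + ½) λ.
λ = 2 n t / (m + ½). The fifth-longest wavelength is m = 4: λ = 2 × 1.35 × 897 / 4.50 = 538 nm.

538 nm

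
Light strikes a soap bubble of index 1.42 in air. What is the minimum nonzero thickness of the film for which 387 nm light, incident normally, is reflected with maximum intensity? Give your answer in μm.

At the upper boundary (n = 1.0 to n = 1.42) the reflected ray undergoes a half-wave phase shift.
Bottom surface (1.42 → 1.0): reflection off a lower-index medium gives no phase shift.
The two reflections differ by half a wavelength.
With one net inversion, constructive interference in reflection requires 2 n t = (m + ½) λ.
Minimum at m = 0: t = λ / (4 n) = 387 / (4 × 1.42) = 68.1 nm.

0.0681 μm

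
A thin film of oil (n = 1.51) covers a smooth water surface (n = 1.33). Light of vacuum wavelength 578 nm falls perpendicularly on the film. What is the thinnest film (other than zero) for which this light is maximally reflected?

95.7 nm

Ray reflecting at the top interface goes from n = 1.0 toward n = 1.51: a half-wave phase shift.
Bottom surface (1.51 → 1.33): reflection off a lower-index medium gives no phase shift.
Exactly one π shift → a net half-wave offset.
So the condition for constructive reflection is 2 n t = (m + ½) λ.
Minimum at m = 0: t = λ / (4 n) = 578 / (4 × 1.51) = 95.7 nm.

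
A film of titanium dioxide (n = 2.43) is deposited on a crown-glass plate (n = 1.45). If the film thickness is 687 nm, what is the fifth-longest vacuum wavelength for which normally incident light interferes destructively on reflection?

668 nm

At the upper boundary (n = 1.0 to n = 2.43) the reflected ray undergoes a half-wave phase shift.
At the lower boundary (n = 2.43 to n = 1.45) the reflected ray undergoes no phase shift.
Exactly one π shift → a net half-wave offset.
For weak reflection here: 2 n t = m λ.
λ = 2 n t / m. The fifth-longest wavelength is m = 5: λ = 2 × 2.43 × 687 / 5.00 = 668 nm.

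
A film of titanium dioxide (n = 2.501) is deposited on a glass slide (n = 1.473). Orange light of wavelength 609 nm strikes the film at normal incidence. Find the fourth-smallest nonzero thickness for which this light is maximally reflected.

Ray reflecting at the top interface goes from n = 1.0 toward n = 2.501: a half-wave phase shift.
Bottom surface (2.501 → 1.473): reflection off a lower-index medium gives no phase shift.
The two reflections differ by half a wavelength.
With one net inversion, constructive interference in reflection requires 2 n t = (m + ½) λ.
The fourth-smallest nonzero thickness corresponds to m = 3: t = (m + ½) λ / (2 n) = 3.50 × 609 / (2 × 2.501) = 426 nm.

426 nm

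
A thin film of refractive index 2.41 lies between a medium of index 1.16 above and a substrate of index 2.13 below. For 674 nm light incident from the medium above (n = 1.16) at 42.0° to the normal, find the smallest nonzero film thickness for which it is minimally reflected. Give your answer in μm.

0.148 μm

At the upper boundary (n = 1.16 to n = 2.41) the reflected ray undergoes a half-wave phase shift.
Bottom surface (2.41 → 2.13): reflection off a lower-index medium gives no phase shift.
Net: one phase inversion between the two reflected rays.
With one net inversion, destructive interference in reflection requires 2 n t cos θ_r = m λ.
Snell's law: 1.16 sin 42.0° = 2.41 sin θ_r → sin θ_r = 0.322, cos θ_r = 0.947.
Minimum nonzero at m = 1: t = λ / (2 n cos θ_r) = 674 / (2 × 2.41 × 0.947) = 148 nm.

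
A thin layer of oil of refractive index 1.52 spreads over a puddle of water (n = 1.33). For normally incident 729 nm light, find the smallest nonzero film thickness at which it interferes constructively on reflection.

Ray reflecting at the top interface goes from n = 1.0 toward n = 1.52: a half-wave phase shift.
Ray reflecting at the bottom interface goes from n = 1.52 toward n = 1.33: no phase shift.
The two reflections differ by half a wavelength.
With one net inversion, constructive interference in reflection requires 2 n t = (m + ½) λ.
Minimum at m = 0: t = λ / (4 n) = 729 / (4 × 1.52) = 120 nm.

120 nm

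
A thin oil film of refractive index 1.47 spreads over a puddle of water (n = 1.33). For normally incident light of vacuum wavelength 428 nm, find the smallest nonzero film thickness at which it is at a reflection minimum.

146 nm

Top surface (1.0 → 1.47): reflection off a higher-index medium gives a half-wave phase shift.
At the lower boundary (n = 1.47 to n = 1.33) the reflected ray undergoes no phase shift.
Exactly one π shift → a net half-wave offset.
For minimum reflection here: 2 n t = m λ.
Minimum nonzero at m = 1: t = λ / (2 n) = 428 / (2 × 1.47) = 146 nm.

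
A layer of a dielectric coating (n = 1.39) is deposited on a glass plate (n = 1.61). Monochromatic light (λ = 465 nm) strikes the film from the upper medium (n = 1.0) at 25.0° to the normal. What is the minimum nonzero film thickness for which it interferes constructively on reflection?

Ray reflecting at the top interface goes from n = 1.0 toward n = 1.39: a half-wave phase shift.
At the lower boundary (n = 1.39 to n = 1.61) the reflected ray undergoes a half-wave phase shift.
Zero or two π shifts → no net half-wave offset.
For strong reflection here: 2 n t cos θ_r = m λ.
Snell's law: 1.0 sin 25.0° = 1.39 sin θ_r → sin θ_r = 0.304, cos θ_r = 0.953.
Minimum nonzero at m = 1: t = λ / (2 n cos θ_r) = 465 / (2 × 1.39 × 0.953) = 176 nm.

176 nm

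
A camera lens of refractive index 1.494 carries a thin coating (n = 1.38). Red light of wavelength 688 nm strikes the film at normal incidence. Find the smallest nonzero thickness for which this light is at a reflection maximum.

At the upper boundary (n = 1.0 to n = 1.38) the reflected ray undergoes a half-wave phase shift.
Bottom surface (1.38 → 1.494): reflection off a higher-index medium gives a half-wave phase shift.
Net: no relative phase inversion (both shifts match).
With no net inversion, constructive interference in reflection requires 2 n t = m λ.
The smallest nonzero thickness corresponds to m = 1: t = m λ / (2 n) = 1.00 × 688 / (2 × 1.38) = 249 nm.

249 nm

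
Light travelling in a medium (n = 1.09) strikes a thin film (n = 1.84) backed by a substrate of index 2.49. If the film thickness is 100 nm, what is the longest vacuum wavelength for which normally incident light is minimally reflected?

At the upper boundary (n = 1.09 to n = 1.84) the reflected ray undergoes a half-wave phase shift.
Ray reflecting at the bottom interface goes from n = 1.84 toward n = 2.49: a half-wave phase shift.
Zero or two π shifts → no net half-wave offset.
For minimum reflection here: 2 n t = (m + ½) λ.
λ = 2 n t / (m + ½). The longest wavelength is m = 0: λ = 2 × 1.84 × 100 / 0.500 = 736 nm.

736 nm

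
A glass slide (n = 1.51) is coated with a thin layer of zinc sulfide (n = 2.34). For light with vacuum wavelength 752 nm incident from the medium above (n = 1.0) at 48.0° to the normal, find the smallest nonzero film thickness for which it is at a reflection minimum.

169 nm

At the upper boundary (n = 1.0 to n = 2.34) the reflected ray undergoes a half-wave phase shift.
Bottom surface (2.34 → 1.51): reflection off a lower-index medium gives no phase shift.
Net: one phase inversion between the two reflected rays.
So the condition for destructive reflection is 2 n t cos θ_r = m λ.
Snell's law: 1.0 sin 48.0° = 2.34 sin θ_r → sin θ_r = 0.318, cos θ_r = 0.948.
Minimum nonzero at m = 1: t = λ / (2 n cos θ_r) = 752 / (2 × 2.34 × 0.948) = 169 nm.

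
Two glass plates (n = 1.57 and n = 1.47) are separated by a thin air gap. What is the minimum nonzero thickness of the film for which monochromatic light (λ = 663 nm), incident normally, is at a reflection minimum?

At the upper boundary (n = 1.57 to n = 1.0) the reflected ray undergoes no phase shift.
Ray reflecting at the bottom interface goes from n = 1.0 toward n = 1.47: a half-wave phase shift.
Exactly one π shift → a net half-wave offset.
For weak reflection here: 2 n t = m λ.
Minimum nonzero at m = 1: t = λ / (2 n) = 663 / (2 × 1.0) = 332 nm.

332 nm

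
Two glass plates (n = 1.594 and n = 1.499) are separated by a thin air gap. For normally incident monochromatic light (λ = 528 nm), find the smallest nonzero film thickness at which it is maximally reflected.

Top surface (1.594 → 1.0): reflection off a lower-index medium gives no phase shift.
At the lower boundary (n = 1.0 to n = 1.499) the reflected ray undergoes a half-wave phase shift.
The two reflections differ by half a wavelength.
With one net inversion, constructive interference in reflection requires 2 n t = (m + ½) λ.
Minimum at m = 0: t = λ / (4 n) = 528 / (4 × 1.0) = 132 nm.

132 nm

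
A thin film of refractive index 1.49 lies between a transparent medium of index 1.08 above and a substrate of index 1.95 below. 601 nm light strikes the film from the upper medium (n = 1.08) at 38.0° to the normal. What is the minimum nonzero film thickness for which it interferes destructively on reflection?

113 nm

Ray reflecting at the top interface goes from n = 1.08 toward n = 1.49: a half-wave phase shift.
Bottom surface (1.49 → 1.95): reflection off a higher-index medium gives a half-wave phase shift.
The two reflections carry the same phase change, so no net offset.
So the condition for destructive reflection is 2 n t cos θ_r = (m + ½) λ.
Snell's law: 1.08 sin 38.0° = 1.49 sin θ_r → sin θ_r = 0.446, cos θ_r = 0.895.
Minimum at m = 0: t = λ / (4 n cos θ_r) = 601 / (4 × 1.49 × 0.895) = 113 nm.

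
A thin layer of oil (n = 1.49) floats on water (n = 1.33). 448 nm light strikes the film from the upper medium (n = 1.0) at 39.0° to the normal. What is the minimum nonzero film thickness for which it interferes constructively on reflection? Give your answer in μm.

0.0829 μm

At the upper boundary (n = 1.0 to n = 1.49) the reflected ray undergoes a half-wave phase shift.
Ray reflecting at the bottom interface goes from n = 1.49 toward n = 1.33: no phase shift.
Net: one phase inversion between the two reflected rays.
For bright reflection here: 2 n t cos θ_r = (m + ½) λ.
Snell's law: 1.0 sin 39.0° = 1.49 sin θ_r → sin θ_r = 0.422, cos θ_r = 0.906.
Minimum at m = 0: t = λ / (4 n cos θ_r) = 448 / (4 × 1.49 × 0.906) = 82.9 nm.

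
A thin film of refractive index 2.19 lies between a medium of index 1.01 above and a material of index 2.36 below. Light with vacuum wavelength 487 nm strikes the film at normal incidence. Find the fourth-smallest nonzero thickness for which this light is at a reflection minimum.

389 nm

Top surface (1.01 → 2.19): reflection off a higher-index medium gives a half-wave phase shift.
Ray reflecting at the bottom interface goes from n = 2.19 toward n = 2.36: a half-wave phase shift.
The two reflections carry the same phase change, so no net offset.
So the condition for destructive reflection is 2 n t = (m + ½) λ.
The fourth-smallest nonzero thickness corresponds to m = 3: t = (m + ½) λ / (2 n) = 3.50 × 487 / (2 × 2.19) = 389 nm.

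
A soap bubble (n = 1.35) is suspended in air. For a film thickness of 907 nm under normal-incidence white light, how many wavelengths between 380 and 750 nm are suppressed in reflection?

Top surface (1.0 → 1.35): reflection off a higher-index medium gives a half-wave phase shift.
Bottom surface (1.35 → 1.0): reflection off a lower-index medium gives no phase shift.
The two reflections differ by half a wavelength.
So the condition for destructive reflection is 2 n t = m λ.
λ = 2 n t / m = 2449 / m nm.
m=3: 816 nm (IR); m=4: 612 nm (visible); m=5: 490 nm (visible); m=6: 408 nm (visible); m=7: 350 nm (UV).

3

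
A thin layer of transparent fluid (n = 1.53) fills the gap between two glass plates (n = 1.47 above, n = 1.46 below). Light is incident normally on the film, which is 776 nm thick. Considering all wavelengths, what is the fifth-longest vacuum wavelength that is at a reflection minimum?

Top surface (1.47 → 1.53): reflection off a higher-index medium gives a half-wave phase shift.
Ray reflecting at the bottom interface goes from n = 1.53 toward n = 1.46: no phase shift.
Exactly one π shift → a net half-wave offset.
With one net inversion, destructive interference in reflection requires 2 n t = m λ.
λ = 2 n t / m. The fifth-longest wavelength is m = 5: λ = 2 × 1.53 × 776 / 5.00 = 475 nm.

475 nm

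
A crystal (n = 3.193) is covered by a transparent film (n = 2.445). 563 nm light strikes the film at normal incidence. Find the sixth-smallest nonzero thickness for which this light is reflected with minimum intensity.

At the upper boundary (n = 1.0 to n = 2.445) the reflected ray undergoes a half-wave phase shift.
At the lower boundary (n = 2.445 to n = 3.193) the reflected ray undergoes a half-wave phase shift.
Net: no relative phase inversion (both shifts match).
With no net inversion, destructive interference in reflection requires 2 n t = (m + ½) λ.
The sixth-smallest nonzero thickness corresponds to m = 5: t = (m + ½) λ / (2 n) = 5.50 × 563 / (2 × 2.445) = 633 nm.

633 nm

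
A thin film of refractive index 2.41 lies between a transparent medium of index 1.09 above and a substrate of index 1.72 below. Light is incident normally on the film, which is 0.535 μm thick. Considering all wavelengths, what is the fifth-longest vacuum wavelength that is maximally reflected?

573 nm

At the upper boundary (n = 1.09 to n = 2.41) the reflected ray undergoes a half-wave phase shift.
Bottom surface (2.41 → 1.72): reflection off a lower-index medium gives no phase shift.
Net: one phase inversion between the two reflected rays.
With one net inversion, constructive interference in reflection requires 2 n t = (m + ½) λ.
λ = 2 n t / (m + ½). The fifth-longest wavelength is m = 4: λ = 2 × 2.41 × 535 / 4.50 = 573 nm.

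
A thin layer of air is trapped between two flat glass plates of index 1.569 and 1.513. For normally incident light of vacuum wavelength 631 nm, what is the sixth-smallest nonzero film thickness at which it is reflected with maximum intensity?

Top surface (1.569 → 1.0): reflection off a lower-index medium gives no phase shift.
At the lower boundary (n = 1.0 to n = 1.513) the reflected ray undergoes a half-wave phase shift.
The two reflections differ by half a wavelength.
For strong reflection here: 2 n t = (m + ½) λ.
The sixth-smallest nonzero thickness corresponds to m = 5: t = (m + ½) λ / (2 n) = 5.50 × 631 / (2 × 1.0) = 1735 nm.

1735 nm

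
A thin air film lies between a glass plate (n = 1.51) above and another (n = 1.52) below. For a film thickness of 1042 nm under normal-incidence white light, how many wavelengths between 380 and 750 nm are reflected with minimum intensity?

Ray reflecting at the top interface goes from n = 1.51 toward n = 1.0: no phase shift.
Bottom surface (1.0 → 1.52): reflection off a higher-index medium gives a half-wave phase shift.
Net: one phase inversion between the two reflected rays.
So the condition for destructive reflection is 2 n t = m λ.
λ = 2 n t / m = 2084 / m nm.
m=2: 1042 nm (IR); m=3: 695 nm (visible); m=4: 521 nm (visible); m=5: 417 nm (visible); m=6: 347 nm (UV).

3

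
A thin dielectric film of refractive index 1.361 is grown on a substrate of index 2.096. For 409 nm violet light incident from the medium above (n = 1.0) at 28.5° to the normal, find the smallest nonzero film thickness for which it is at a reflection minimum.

Ray reflecting at the top interface goes from n = 1.0 toward n = 1.361: a half-wave phase shift.
At the lower boundary (n = 1.361 to n = 2.096) the reflected ray undergoes a half-wave phase shift.
Zero or two π shifts → no net half-wave offset.
For minimum reflection here: 2 n t cos θ_r = (m + ½) λ.
Snell's law: 1.0 sin 28.5° = 1.361 sin θ_r → sin θ_r = 0.351, cos θ_r = 0.937.
Minimum at m = 0: t = λ / (4 n cos θ_r) = 409 / (4 × 1.361 × 0.937) = 80.2 nm.

80.2 nm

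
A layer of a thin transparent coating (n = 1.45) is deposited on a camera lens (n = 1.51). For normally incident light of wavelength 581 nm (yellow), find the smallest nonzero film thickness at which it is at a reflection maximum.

At the upper boundary (n = 1.0 to n = 1.45) the reflected ray undergoes a half-wave phase shift.
At the lower boundary (n = 1.45 to n = 1.51) the reflected ray undergoes a half-wave phase shift.
Net: no relative phase inversion (both shifts match).
For bright reflection here: 2 n t = m λ.
Minimum nonzero at m = 1: t = λ / (2 n) = 581 / (2 × 1.45) = 200 nm.

200 nm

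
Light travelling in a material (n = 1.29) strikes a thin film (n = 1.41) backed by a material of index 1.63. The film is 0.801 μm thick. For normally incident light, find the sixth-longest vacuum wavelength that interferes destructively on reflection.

Top surface (1.29 → 1.41): reflection off a higher-index medium gives a half-wave phase shift.
Bottom surface (1.41 → 1.63): reflection off a higher-index medium gives a half-wave phase shift.
Net: no relative phase inversion (both shifts match).
For minimum reflection here: 2 n t = (m + ½) λ.
λ = 2 n t / (m + ½). The sixth-longest wavelength is m = 5: λ = 2 × 1.41 × 801 / 5.50 = 411 nm.

411 nm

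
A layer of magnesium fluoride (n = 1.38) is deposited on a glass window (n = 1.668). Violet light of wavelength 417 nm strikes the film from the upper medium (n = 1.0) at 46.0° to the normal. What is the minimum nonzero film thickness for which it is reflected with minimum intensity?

88.5 nm

Ray reflecting at the top interface goes from n = 1.0 toward n = 1.38: a half-wave phase shift.
Ray reflecting at the bottom interface goes from n = 1.38 toward n = 1.668: a half-wave phase shift.
Net: no relative phase inversion (both shifts match).
For dark reflection here: 2 n t cos θ_r = (m + ½) λ.
Snell's law: 1.0 sin 46.0° = 1.38 sin θ_r → sin θ_r = 0.521, cos θ_r = 0.853.
Minimum at m = 0: t = λ / (4 n cos θ_r) = 417 / (4 × 1.38 × 0.853) = 88.5 nm.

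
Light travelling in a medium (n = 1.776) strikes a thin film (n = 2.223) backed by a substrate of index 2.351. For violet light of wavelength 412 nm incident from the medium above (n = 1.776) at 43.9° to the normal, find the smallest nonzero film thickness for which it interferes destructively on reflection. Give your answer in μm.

At the upper boundary (n = 1.776 to n = 2.223) the reflected ray undergoes a half-wave phase shift.
Bottom surface (2.223 → 2.351): reflection off a higher-index medium gives a half-wave phase shift.
The two reflections carry the same phase change, so no net offset.
So the condition for destructive reflection is 2 n t cos θ_r = (m + ½) λ.
Snell's law: 1.776 sin 43.9° = 2.223 sin θ_r → sin θ_r = 0.554, cos θ_r = 0.833.
Minimum at m = 0: t = λ / (4 n cos θ_r) = 412 / (4 × 2.223 × 0.833) = 55.7 nm.

0.0557 μm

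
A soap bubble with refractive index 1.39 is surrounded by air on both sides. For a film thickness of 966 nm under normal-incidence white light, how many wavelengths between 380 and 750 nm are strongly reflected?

Ray reflecting at the top interface goes from n = 1.0 toward n = 1.39: a half-wave phase shift.
Ray reflecting at the bottom interface goes from n = 1.39 toward n = 1.0: no phase shift.
Exactly one π shift → a net half-wave offset.
So the condition for constructive reflection is 2 n t = (m + ½) λ.
λ = 2 n t / (m + ½) = 2685 / (m + ½) nm.
m=3: 767 nm (IR); m=4: 597 nm (visible); m=5: 488 nm (visible); m=6: 413 nm (visible); m=7: 358 nm (UV).

3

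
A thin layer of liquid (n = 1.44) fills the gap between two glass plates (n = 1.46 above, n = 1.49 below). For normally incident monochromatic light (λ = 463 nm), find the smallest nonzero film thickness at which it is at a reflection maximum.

Ray reflecting at the top interface goes from n = 1.46 toward n = 1.44: no phase shift.
Ray reflecting at the bottom interface goes from n = 1.44 toward n = 1.49: a half-wave phase shift.
The two reflections differ by half a wavelength.
So the condition for constructive reflection is 2 n t = (m + ½) λ.
Minimum at m = 0: t = λ / (4 n) = 463 / (4 × 1.44) = 80.4 nm.

80.4 nm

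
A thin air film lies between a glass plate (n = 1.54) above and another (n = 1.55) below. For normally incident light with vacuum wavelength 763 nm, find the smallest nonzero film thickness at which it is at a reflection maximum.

Ray reflecting at the top interface goes from n = 1.54 toward n = 1.0: no phase shift.
Bottom surface (1.0 → 1.55): reflection off a higher-index medium gives a half-wave phase shift.
Net: one phase inversion between the two reflected rays.
With one net inversion, constructive interference in reflection requires 2 n t = (m + ½) λ.
Minimum at m = 0: t = λ / (4 n) = 763 / (4 × 1.0) = 191 nm.

191 nm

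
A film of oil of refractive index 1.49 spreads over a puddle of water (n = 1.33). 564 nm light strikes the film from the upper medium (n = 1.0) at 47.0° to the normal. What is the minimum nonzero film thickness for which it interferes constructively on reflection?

At the upper boundary (n = 1.0 to n = 1.49) the reflected ray undergoes a half-wave phase shift.
Ray reflecting at the bottom interface goes from n = 1.49 toward n = 1.33: no phase shift.
Exactly one π shift → a net half-wave offset.
So the condition for constructive reflection is 2 n t cos θ_r = (m + ½) λ.
Snell's law: 1.0 sin 47.0° = 1.49 sin θ_r → sin θ_r = 0.491, cos θ_r = 0.871.
Minimum at m = 0: t = λ / (4 n cos θ_r) = 564 / (4 × 1.49 × 0.871) = 109 nm.

109 nm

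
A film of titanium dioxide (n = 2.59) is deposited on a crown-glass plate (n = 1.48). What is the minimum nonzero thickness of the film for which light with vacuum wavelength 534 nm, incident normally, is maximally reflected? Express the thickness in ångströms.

At the upper boundary (n = 1.0 to n = 2.59) the reflected ray undergoes a half-wave phase shift.
At the lower boundary (n = 2.59 to n = 1.48) the reflected ray undergoes no phase shift.
Net: one phase inversion between the two reflected rays.
So the condition for constructive reflection is 2 n t = (m + ½) λ.
Minimum at m = 0: t = λ / (4 n) = 534 / (4 × 2.59) = 51.5 nm.

515 Å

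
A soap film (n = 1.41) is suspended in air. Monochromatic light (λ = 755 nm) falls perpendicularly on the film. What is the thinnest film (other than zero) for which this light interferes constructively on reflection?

At the upper boundary (n = 1.0 to n = 1.41) the reflected ray undergoes a half-wave phase shift.
Ray reflecting at the bottom interface goes from n = 1.41 toward n = 1.0: no phase shift.
The two reflections differ by half a wavelength.
For strong reflection here: 2 n t = (m + ½) λ.
Minimum at m = 0: t = λ / (4 n) = 755 / (4 × 1.41) = 134 nm.

134 nm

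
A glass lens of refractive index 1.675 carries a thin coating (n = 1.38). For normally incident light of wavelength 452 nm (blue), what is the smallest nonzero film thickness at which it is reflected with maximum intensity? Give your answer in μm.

Ray reflecting at the top interface goes from n = 1.0 toward n = 1.38: a half-wave phase shift.
Ray reflecting at the bottom interface goes from n = 1.38 toward n = 1.675: a half-wave phase shift.
The two reflections carry the same phase change, so no net offset.
With no net inversion, constructive interference in reflection requires 2 n t = m λ.
The smallest nonzero thickness corresponds to m = 1: t = m λ / (2 n) = 1.00 × 452 / (2 × 1.38) = 164 nm.

0.164 μm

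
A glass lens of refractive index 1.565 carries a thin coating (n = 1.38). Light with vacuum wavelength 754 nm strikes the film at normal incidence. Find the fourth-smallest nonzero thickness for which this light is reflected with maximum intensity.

At the upper boundary (n = 1.0 to n = 1.38) the reflected ray undergoes a half-wave phase shift.
Bottom surface (1.38 → 1.565): reflection off a higher-index medium gives a half-wave phase shift.
Net: no relative phase inversion (both shifts match).
With no net inversion, constructive interference in reflection requires 2 n t = m λ.
The fourth-smallest nonzero thickness corresponds to m = 4: t = m λ / (2 n) = 4.00 × 754 / (2 × 1.38) = 1093 nm.

1093 nm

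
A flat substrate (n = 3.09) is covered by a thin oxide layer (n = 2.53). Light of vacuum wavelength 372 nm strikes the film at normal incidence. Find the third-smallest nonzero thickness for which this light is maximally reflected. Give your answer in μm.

Ray reflecting at the top interface goes from n = 1.0 toward n = 2.53: a half-wave phase shift.
At the lower boundary (n = 2.53 to n = 3.09) the reflected ray undergoes a half-wave phase shift.
Zero or two π shifts → no net half-wave offset.
So the condition for constructive reflection is 2 n t = m λ.
The third-smallest nonzero thickness corresponds to m = 3: t = m λ / (2 n) = 3.00 × 372 / (2 × 2.53) = 221 nm.

0.221 μm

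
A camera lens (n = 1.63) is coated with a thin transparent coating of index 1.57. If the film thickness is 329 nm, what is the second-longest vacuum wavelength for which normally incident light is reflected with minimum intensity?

689 nm

Ray reflecting at the top interface goes from n = 1.0 toward n = 1.57: a half-wave phase shift.
Bottom surface (1.57 → 1.63): reflection off a higher-index medium gives a half-wave phase shift.
Net: no relative phase inversion (both shifts match).
With no net inversion, destructive interference in reflection requires 2 n t = (m + ½) λ.
λ = 2 n t / (m + ½). The second-longest wavelength is m = 1: λ = 2 × 1.57 × 329 / 1.50 = 689 nm.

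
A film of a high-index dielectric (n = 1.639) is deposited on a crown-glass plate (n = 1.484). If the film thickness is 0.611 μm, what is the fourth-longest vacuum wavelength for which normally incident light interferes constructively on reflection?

572 nm

At the upper boundary (n = 1.0 to n = 1.639) the reflected ray undergoes a half-wave phase shift.
Ray reflecting at the bottom interface goes from n = 1.639 toward n = 1.484: no phase shift.
The two reflections differ by half a wavelength.
So the condition for constructive reflection is 2 n t = (m + ½) λ.
λ = 2 n t / (m + ½). The fourth-longest wavelength is m = 3: λ = 2 × 1.639 × 611 / 3.50 = 572 nm.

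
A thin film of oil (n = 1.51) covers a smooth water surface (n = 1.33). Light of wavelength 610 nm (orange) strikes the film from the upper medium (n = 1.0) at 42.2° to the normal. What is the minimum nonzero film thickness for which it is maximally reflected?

113 nm

Ray reflecting at the top interface goes from n = 1.0 toward n = 1.51: a half-wave phase shift.
At the lower boundary (n = 1.51 to n = 1.33) the reflected ray undergoes no phase shift.
Net: one phase inversion between the two reflected rays.
With one net inversion, constructive interference in reflection requires 2 n t cos θ_r = (m + ½) λ.
Snell's law: 1.0 sin 42.2° = 1.51 sin θ_r → sin θ_r = 0.445, cos θ_r = 0.896.
Minimum at m = 0: t = λ / (4 n cos θ_r) = 610 / (4 × 1.51 × 0.896) = 113 nm.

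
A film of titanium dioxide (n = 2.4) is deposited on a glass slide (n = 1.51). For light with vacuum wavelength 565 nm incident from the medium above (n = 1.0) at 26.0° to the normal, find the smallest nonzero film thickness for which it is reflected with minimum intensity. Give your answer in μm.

0.120 μm

Top surface (1.0 → 2.4): reflection off a higher-index medium gives a half-wave phase shift.
Bottom surface (2.4 → 1.51): reflection off a lower-index medium gives no phase shift.
Exactly one π shift → a net half-wave offset.
For dark reflection here: 2 n t cos θ_r = m λ.
Snell's law: 1.0 sin 26.0° = 2.4 sin θ_r → sin θ_r = 0.183, cos θ_r = 0.983.
Minimum nonzero at m = 1: t = λ / (2 n cos θ_r) = 565 / (2 × 2.4 × 0.983) = 120 nm.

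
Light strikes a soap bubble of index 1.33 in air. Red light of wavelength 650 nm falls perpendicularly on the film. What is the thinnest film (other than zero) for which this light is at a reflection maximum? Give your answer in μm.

0.122 μm

Ray reflecting at the top interface goes from n = 1.0 toward n = 1.33: a half-wave phase shift.
Ray reflecting at the bottom interface goes from n = 1.33 toward n = 1.0: no phase shift.
The two reflections differ by half a wavelength.
With one net inversion, constructive interference in reflection requires 2 n t = (m + ½) λ.
Minimum at m = 0: t = λ / (4 n) = 650 / (4 × 1.33) = 122 nm.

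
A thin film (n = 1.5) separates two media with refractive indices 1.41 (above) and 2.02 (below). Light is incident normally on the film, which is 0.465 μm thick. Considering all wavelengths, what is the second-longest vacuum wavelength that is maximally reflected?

Top surface (1.41 → 1.5): reflection off a higher-index medium gives a half-wave phase shift.
Ray reflecting at the bottom interface goes from n = 1.5 toward n = 2.02: a half-wave phase shift.
Zero or two π shifts → no net half-wave offset.
With no net inversion, constructive interference in reflection requires 2 n t = m λ.
λ = 2 n t / m. The second-longest wavelength is m = 2: λ = 2 × 1.5 × 465 / 2.00 = 698 nm.

698 nm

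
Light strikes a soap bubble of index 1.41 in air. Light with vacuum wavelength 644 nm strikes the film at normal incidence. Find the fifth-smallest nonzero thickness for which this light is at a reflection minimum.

Ray reflecting at the top interface goes from n = 1.0 toward n = 1.41: a half-wave phase shift.
Bottom surface (1.41 → 1.0): reflection off a lower-index medium gives no phase shift.
Exactly one π shift → a net half-wave offset.
For minimum reflection here: 2 n t = m λ.
The fifth-smallest nonzero thickness corresponds to m = 5: t = m λ / (2 n) = 5.00 × 644 / (2 × 1.41) = 1142 nm.

1142 nm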